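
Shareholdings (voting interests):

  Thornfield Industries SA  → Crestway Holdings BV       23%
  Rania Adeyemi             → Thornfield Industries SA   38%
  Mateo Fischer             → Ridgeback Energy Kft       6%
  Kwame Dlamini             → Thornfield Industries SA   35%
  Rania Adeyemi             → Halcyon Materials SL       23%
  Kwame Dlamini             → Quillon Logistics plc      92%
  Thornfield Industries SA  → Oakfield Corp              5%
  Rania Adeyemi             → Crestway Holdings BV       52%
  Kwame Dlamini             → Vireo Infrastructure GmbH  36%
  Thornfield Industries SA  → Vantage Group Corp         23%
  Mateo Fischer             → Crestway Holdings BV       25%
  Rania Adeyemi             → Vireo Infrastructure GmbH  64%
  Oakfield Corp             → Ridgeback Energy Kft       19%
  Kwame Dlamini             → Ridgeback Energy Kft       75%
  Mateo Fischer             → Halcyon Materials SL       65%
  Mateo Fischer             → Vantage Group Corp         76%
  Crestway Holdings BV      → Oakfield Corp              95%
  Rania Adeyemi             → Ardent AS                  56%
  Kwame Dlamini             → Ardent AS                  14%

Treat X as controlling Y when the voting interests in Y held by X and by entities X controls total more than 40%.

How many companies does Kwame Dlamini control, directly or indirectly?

2

Kwame holds 92% of Quillon, so Kwame controls Quillon.
Kwame holds 75% of Ridgeback, so Kwame controls Ridgeback.
No other company's threshold is met.
Kwame controls 2 companies.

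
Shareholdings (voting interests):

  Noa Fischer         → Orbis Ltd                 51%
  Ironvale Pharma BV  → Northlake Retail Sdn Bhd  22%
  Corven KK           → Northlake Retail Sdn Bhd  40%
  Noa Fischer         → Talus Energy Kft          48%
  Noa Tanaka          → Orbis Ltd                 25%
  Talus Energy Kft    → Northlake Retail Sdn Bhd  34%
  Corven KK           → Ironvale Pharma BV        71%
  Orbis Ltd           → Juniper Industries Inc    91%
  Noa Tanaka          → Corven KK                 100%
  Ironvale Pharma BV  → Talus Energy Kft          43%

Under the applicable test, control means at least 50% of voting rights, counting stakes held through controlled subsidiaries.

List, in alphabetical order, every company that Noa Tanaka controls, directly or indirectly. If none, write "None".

Noa Tanaka holds 100% of Corven, so Noa Tanaka controls Corven.
Corven holds 71% of Ironvale, so Noa Tanaka controls Ironvale.
Corven and Ironvale together hold 40% + 22% = 62% of Northlake, so Noa Tanaka controls Northlake.
No other company's threshold is met.

Corven KK, Ironvale Pharma BV, Northlake Retail Sdn Bhd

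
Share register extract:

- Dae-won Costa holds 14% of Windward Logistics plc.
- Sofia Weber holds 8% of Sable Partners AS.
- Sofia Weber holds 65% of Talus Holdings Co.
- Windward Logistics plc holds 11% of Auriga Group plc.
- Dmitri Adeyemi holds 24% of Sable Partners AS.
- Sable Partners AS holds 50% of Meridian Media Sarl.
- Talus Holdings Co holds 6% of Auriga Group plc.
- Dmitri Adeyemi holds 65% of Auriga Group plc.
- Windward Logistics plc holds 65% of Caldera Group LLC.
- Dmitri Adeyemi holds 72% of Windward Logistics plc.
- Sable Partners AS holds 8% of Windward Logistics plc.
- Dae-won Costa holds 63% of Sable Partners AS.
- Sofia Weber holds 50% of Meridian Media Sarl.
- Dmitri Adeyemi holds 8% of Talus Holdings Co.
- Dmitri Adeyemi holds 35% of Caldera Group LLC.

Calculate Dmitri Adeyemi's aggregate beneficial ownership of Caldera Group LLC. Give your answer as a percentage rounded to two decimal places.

Dmitri reaches Caldera along 3 paths.
Via Windward: 72% × 65% = 46.8%.
Via Sable → Windward: 24% × 8% × 65% = 1.248%.
Direct stake: 35% = 35%.
Total: 46.8% + 1.248% + 35% = 83.048%.
Rounded: 83.05%.

83.05%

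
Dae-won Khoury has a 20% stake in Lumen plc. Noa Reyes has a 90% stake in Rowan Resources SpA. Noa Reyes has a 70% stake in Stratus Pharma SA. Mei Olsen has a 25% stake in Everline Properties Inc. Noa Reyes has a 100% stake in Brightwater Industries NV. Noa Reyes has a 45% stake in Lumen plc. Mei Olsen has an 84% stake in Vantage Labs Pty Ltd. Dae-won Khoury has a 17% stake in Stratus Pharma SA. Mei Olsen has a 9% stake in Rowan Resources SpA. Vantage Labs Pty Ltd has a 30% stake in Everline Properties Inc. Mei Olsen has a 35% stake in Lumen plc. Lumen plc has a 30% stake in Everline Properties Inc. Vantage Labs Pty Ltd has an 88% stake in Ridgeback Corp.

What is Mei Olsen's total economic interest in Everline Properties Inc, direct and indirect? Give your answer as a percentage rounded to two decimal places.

60.70%

Mei reaches Everline along 3 paths.
Direct stake: 25% = 25%.
Via Vantage: 84% × 30% = 25.2%.
Via Lumen: 35% × 30% = 10.5%.
Total: 25% + 25.2% + 10.5% = 60.7%.
Rounded: 60.70%.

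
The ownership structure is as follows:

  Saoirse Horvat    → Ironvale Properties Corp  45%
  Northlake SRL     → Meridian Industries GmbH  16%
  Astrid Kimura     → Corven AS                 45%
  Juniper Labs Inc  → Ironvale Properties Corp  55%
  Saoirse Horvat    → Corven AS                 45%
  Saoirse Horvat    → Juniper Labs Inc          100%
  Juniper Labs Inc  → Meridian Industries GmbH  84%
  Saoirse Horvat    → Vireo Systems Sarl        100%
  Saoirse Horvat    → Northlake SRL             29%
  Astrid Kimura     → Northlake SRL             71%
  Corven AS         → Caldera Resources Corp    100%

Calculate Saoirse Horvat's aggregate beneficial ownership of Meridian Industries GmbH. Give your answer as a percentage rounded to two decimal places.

88.64%

Saoirse reaches Meridian along 2 paths.
Via Juniper: 100% × 84% = 84%.
Via Northlake: 29% × 16% = 4.64%.
Total: 84% + 4.64% = 88.64%.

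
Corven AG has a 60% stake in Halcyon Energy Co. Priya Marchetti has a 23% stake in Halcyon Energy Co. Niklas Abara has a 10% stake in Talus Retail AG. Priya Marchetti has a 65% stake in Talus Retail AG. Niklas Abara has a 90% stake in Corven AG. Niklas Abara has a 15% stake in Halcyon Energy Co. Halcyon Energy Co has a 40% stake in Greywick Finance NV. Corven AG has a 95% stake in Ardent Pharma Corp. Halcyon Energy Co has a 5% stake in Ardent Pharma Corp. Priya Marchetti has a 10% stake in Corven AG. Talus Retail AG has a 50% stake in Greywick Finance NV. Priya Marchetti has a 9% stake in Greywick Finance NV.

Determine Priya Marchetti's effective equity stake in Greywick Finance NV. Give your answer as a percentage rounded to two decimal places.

53.10%

Priya reaches Greywick along 4 paths.
Direct stake: 9% = 9%.
Via Halcyon: 23% × 40% = 9.2%.
Via Corven → Halcyon: 10% × 60% × 40% = 2.4%.
Via Talus: 65% × 50% = 32.5%.
Total: 9% + 9.2% + 2.4% + 32.5% = 53.1%.
Rounded: 53.10%.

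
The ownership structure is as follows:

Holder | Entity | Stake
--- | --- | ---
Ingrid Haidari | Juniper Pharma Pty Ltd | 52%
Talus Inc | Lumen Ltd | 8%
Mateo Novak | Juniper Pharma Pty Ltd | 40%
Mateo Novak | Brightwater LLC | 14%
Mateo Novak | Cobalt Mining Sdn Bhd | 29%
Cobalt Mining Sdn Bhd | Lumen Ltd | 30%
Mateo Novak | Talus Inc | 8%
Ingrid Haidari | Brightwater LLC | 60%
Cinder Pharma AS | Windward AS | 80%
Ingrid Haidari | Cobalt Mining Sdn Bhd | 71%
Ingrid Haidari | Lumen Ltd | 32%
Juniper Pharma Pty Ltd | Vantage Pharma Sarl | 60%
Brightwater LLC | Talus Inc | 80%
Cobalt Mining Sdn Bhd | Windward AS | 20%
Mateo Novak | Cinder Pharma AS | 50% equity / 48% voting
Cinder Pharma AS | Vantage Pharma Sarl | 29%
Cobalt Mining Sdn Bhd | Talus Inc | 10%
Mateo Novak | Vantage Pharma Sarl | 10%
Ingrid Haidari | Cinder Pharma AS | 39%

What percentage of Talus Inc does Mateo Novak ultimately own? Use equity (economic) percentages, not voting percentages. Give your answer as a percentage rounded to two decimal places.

22.10%

Mateo reaches Talus along 3 paths.
Via Brightwater: 14% × 80% = 11.2%.
Direct stake: 8% = 8%.
Via Cobalt: 29% × 10% = 2.9%.
Total: 11.2% + 8% + 2.9% = 22.1%.
Rounded: 22.10%.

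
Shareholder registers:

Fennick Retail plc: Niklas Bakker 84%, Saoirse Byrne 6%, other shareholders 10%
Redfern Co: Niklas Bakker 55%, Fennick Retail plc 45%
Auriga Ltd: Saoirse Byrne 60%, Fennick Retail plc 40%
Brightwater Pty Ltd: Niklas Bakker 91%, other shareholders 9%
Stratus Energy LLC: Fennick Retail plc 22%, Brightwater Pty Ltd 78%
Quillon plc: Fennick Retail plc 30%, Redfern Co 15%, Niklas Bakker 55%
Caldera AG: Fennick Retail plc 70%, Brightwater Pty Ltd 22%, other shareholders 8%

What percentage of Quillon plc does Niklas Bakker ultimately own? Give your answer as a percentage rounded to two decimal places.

94.12%

Niklas reaches Quillon along 4 paths.
Via Fennick: 84% × 30% = 25.2%.
Via Redfern: 55% × 15% = 8.25%.
Via Fennick → Redfern: 84% × 45% × 15% = 5.67%.
Direct stake: 55% = 55%.
Total: 25.2% + 8.25% + 5.67% + 55% = 94.12%.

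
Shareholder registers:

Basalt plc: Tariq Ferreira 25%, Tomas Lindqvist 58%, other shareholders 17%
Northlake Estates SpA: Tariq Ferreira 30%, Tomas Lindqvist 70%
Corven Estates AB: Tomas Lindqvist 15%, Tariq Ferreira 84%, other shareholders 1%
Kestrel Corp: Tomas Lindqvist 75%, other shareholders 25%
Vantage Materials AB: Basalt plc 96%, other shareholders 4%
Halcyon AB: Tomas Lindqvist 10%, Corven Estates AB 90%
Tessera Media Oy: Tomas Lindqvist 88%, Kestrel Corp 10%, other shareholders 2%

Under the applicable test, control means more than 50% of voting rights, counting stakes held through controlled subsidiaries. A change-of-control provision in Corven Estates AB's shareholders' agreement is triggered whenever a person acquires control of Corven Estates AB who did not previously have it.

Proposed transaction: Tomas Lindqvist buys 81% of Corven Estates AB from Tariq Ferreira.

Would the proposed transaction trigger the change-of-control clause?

The purchase adds only to Tomas's holdings (Tariq's stake shrinks), so Tomas is the only person who could newly come to control Corven.
Tomas holds 58% of Basalt, so Tomas controls Basalt.
Tomas holds 70% of Northlake, so Tomas controls Northlake.
Tomas holds 75% of Kestrel, so Tomas controls Kestrel.
Basalt holds 96% of Vantage, so Tomas controls Vantage.
Tomas and Kestrel together hold 88% + 10% = 98% of Tessera, so Tomas controls Tessera.
In Corven, Tomas's side holds only 15%, not > 50%.
So before the transaction, Tomas does not control Corven.
After the purchase, Tomas's direct stake in Corven rises to 15% + 81% = 96%, and Tariq's stake falls to 3%.
Tomas holds 96% of Corven, so Tomas controls Corven.
Tomas did not control Corven before and does after, so the clause is triggered.

Yes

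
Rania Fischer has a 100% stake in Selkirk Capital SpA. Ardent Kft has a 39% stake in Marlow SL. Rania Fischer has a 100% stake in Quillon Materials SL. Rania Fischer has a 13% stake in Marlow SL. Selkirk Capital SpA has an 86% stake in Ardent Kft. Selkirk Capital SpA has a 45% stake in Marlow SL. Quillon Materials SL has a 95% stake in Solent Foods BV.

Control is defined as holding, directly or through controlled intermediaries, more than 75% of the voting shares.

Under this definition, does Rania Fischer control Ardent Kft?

Rania holds 100% of Selkirk, so Rania controls Selkirk.
Selkirk holds 86% of Ardent, so Rania controls Ardent.

Yes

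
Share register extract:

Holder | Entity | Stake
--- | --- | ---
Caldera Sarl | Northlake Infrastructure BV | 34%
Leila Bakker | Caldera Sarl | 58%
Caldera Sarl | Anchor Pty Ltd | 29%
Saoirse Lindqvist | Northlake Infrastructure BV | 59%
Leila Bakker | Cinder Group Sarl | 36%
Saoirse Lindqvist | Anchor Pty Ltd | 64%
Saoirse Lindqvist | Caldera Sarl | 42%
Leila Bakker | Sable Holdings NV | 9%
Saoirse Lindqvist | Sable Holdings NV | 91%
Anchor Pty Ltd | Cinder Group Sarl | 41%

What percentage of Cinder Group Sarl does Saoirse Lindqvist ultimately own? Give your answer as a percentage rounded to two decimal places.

31.23%

Saoirse reaches Cinder along 2 paths.
Via Caldera → Anchor: 42% × 29% × 41% = 4.9938%.
Via Anchor: 64% × 41% = 26.24%.
Total: 4.9938% + 26.24% = 31.2338%.
Rounded: 31.23%.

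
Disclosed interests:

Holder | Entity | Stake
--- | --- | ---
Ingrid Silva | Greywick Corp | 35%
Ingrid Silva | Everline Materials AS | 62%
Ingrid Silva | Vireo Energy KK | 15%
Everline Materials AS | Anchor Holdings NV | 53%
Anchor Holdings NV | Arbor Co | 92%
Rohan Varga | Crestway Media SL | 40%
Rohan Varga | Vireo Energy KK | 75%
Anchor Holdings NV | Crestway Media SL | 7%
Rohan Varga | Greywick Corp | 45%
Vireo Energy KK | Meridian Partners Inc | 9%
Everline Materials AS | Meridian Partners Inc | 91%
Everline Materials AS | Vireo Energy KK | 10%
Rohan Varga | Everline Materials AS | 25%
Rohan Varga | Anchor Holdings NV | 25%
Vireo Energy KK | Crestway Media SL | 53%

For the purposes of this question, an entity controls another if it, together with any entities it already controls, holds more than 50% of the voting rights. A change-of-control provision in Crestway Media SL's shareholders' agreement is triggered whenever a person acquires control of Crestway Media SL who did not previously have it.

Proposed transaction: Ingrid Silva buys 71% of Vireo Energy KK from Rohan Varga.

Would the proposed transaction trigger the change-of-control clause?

Yes

The purchase adds only to Ingrid's holdings (Rohan's stake shrinks), so Ingrid is the only person who could newly come to control Crestway.
Ingrid holds 62% of Everline, so Ingrid controls Everline.
Everline holds 53% of Anchor, so Ingrid controls Anchor.
Everline holds 91% of Meridian, so Ingrid controls Meridian.
Anchor holds 92% of Arbor, so Ingrid controls Arbor.
In Crestway, Ingrid's side holds only 7%, not > 50%.
So before the transaction, Ingrid does not control Crestway.
After the purchase, Ingrid's direct stake in Vireo rises to 15% + 71% = 86%, and Rohan's stake falls to 4%.
Ingrid and Everline together hold 86% + 10% = 96% of Vireo, so Ingrid controls Vireo.
Anchor and Vireo together hold 7% + 53% = 60% of Crestway, so Ingrid controls Crestway.
Ingrid did not control Crestway before and does after, so the clause is triggered.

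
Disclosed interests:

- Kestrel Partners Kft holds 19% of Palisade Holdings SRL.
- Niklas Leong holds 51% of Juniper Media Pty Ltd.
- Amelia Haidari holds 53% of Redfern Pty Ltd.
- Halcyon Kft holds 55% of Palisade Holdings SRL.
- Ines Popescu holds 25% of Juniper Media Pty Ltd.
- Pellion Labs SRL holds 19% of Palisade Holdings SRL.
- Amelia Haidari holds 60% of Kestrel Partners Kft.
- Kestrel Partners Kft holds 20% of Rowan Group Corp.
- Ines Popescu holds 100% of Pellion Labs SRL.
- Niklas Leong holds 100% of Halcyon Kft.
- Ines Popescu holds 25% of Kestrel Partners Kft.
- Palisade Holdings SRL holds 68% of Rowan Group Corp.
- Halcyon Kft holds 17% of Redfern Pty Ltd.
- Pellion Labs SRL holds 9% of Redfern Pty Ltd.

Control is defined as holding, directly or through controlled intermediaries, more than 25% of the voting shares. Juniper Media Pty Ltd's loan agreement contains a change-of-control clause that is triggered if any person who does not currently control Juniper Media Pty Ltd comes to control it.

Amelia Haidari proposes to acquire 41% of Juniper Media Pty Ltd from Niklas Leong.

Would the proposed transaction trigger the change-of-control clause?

Yes

The purchase adds only to Amelia's holdings (Niklas's stake shrinks), so Amelia is the only person who could newly come to control Juniper.
Amelia holds 60% of Kestrel, so Amelia controls Kestrel.
Amelia holds 53% of Redfern, so Amelia controls Redfern.
Neither Amelia nor any entity Amelia controls holds any voting interest in Juniper.
So before the transaction, Amelia does not control Juniper.
After the purchase, Amelia holds 41% of Juniper directly, and Niklas's stake falls to 10%.
Amelia holds 41% of Juniper, so Amelia controls Juniper.
Amelia did not control Juniper before and does after, so the clause is triggered.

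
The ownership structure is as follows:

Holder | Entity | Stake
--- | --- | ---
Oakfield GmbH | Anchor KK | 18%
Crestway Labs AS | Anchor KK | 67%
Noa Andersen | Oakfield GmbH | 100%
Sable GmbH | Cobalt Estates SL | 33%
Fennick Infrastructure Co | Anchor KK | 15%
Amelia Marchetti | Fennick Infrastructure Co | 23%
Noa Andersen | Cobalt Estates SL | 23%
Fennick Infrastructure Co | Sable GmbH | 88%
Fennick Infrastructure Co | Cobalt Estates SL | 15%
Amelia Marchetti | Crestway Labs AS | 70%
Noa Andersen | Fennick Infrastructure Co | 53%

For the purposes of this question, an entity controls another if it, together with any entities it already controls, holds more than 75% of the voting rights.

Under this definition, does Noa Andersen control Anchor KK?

No

Noa holds 100% of Oakfield, so Noa controls Oakfield.
In Anchor, Noa's side holds only 18%, not > 75%.
So Noa does not control Anchor.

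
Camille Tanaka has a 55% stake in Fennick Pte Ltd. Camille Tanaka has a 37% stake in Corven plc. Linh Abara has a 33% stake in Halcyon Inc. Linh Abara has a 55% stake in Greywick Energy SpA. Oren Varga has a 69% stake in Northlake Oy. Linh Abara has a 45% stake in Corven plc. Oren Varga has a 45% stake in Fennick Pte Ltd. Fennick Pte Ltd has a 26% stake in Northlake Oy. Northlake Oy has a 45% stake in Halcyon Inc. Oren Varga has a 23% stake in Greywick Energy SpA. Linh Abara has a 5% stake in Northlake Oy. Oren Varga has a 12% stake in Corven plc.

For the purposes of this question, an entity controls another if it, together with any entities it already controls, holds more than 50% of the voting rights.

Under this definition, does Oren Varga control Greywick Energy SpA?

No

Oren holds 69% of Northlake, so Oren controls Northlake.
In Greywick, Oren's side holds only 23%, not > 50%.
So Oren does not control Greywick.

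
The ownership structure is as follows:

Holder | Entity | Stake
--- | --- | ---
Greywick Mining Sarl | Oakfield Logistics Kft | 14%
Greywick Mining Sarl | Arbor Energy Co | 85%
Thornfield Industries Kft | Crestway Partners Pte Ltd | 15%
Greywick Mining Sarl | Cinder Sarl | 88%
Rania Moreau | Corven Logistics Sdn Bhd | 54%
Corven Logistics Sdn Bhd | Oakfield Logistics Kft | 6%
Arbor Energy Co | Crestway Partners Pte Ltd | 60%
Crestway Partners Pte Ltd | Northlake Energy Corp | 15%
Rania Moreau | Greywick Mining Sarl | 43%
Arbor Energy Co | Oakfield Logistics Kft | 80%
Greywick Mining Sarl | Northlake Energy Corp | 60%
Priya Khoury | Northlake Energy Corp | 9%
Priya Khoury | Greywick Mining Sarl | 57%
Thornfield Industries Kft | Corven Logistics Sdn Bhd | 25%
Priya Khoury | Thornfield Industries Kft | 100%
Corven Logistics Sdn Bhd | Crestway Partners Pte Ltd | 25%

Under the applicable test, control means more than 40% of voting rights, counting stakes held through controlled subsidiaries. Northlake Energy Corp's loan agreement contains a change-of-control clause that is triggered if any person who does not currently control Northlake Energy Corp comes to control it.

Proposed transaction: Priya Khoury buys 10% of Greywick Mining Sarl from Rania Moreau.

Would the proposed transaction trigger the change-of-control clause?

No

The purchase adds only to Priya's holdings (Rania's stake shrinks), so Priya is the only person who could newly come to control Northlake.
Priya holds 57% of Greywick, so Priya controls Greywick.
Greywick holds 85% of Arbor, so Priya controls Arbor.
Priya holds 100% of Thornfield, so Priya controls Thornfield.
Arbor and Thornfield together hold 60% + 15% = 75% of Crestway, so Priya controls Crestway.
Greywick and Crestway and Priya together hold 60% + 15% + 9% = 84% of Northlake, so Priya controls Northlake.
So Priya already controls Northlake before the transaction.
After the purchase, Priya's direct stake in Greywick rises to 57% + 10% = 67%, and Rania's stake falls to 33%.
Priya controlled Northlake already, so this is not a new person acquiring control; every other person's position is unchanged or reduced.
No new person acquires control, so the clause is not triggered.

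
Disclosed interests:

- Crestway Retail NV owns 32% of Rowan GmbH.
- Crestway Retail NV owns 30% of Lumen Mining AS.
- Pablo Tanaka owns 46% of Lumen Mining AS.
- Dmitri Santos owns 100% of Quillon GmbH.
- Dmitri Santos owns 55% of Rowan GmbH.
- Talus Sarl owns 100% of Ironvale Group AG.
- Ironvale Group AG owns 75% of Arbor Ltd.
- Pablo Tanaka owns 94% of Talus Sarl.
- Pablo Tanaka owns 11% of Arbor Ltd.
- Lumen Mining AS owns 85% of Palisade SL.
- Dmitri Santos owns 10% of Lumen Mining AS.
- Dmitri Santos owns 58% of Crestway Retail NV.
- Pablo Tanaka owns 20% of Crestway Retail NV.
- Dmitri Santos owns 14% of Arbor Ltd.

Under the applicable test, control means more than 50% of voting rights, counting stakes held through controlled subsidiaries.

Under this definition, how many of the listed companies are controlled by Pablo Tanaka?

3

Pablo holds 94% of Talus, so Pablo controls Talus.
Talus holds 100% of Ironvale, so Pablo controls Ironvale.
Ironvale and Pablo together hold 75% + 11% = 86% of Arbor, so Pablo controls Arbor.
No other company's threshold is met.
Pablo controls 3 companies.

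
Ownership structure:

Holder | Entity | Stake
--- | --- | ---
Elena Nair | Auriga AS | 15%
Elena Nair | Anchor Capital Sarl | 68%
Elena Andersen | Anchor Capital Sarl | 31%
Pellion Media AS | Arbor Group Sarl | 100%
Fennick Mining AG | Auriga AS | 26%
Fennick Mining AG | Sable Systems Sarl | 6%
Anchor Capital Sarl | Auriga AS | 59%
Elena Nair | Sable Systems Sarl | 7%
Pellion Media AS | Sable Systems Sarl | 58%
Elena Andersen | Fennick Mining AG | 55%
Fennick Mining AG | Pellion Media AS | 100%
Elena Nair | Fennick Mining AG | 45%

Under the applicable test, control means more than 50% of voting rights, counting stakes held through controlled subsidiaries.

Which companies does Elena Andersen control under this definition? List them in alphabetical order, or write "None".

Elena Andersen holds 55% of Fennick, so Elena Andersen controls Fennick.
Fennick holds 100% of Pellion, so Elena Andersen controls Pellion.
Fennick and Pellion together hold 6% + 58% = 64% of Sable, so Elena Andersen controls Sable.
Pellion holds 100% of Arbor, so Elena Andersen controls Arbor.
No other company's threshold is met.

Arbor Group Sarl, Fennick Mining AG, Pellion Media AS, Sable Systems Sarl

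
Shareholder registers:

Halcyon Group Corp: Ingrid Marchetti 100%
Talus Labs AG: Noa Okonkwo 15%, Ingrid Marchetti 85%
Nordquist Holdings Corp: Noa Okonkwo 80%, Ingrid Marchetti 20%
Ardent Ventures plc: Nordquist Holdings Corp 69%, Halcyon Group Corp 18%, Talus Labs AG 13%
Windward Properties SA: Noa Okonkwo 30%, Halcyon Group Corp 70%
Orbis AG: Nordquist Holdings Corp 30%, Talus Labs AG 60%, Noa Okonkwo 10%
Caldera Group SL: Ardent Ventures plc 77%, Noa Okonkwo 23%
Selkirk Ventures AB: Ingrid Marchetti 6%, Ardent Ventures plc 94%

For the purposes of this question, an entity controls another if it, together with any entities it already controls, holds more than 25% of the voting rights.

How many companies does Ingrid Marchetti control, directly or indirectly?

7

Ingrid holds 100% of Halcyon, so Ingrid controls Halcyon.
Ingrid holds 85% of Talus, so Ingrid controls Talus.
Halcyon and Talus together hold 18% + 13% = 31% of Ardent, so Ingrid controls Ardent.
Halcyon holds 70% of Windward, so Ingrid controls Windward.
Talus holds 60% of Orbis, so Ingrid controls Orbis.
Ardent holds 77% of Caldera, so Ingrid controls Caldera.
Ingrid and Ardent together hold 6% + 94% = 100% of Selkirk, so Ingrid controls Selkirk.
No other company's threshold is met.
Ingrid controls 7 companies.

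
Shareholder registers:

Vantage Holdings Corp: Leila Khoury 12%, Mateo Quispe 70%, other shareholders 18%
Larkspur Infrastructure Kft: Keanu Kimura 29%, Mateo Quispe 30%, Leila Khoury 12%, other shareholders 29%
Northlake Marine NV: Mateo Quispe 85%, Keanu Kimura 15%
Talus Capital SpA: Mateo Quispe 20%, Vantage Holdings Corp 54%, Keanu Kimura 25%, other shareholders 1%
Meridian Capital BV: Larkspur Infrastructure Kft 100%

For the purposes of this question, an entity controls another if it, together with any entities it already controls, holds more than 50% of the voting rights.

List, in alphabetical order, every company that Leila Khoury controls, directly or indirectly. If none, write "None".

None

Leila's largest direct stake is 12% in Vantage, which does not meet the threshold.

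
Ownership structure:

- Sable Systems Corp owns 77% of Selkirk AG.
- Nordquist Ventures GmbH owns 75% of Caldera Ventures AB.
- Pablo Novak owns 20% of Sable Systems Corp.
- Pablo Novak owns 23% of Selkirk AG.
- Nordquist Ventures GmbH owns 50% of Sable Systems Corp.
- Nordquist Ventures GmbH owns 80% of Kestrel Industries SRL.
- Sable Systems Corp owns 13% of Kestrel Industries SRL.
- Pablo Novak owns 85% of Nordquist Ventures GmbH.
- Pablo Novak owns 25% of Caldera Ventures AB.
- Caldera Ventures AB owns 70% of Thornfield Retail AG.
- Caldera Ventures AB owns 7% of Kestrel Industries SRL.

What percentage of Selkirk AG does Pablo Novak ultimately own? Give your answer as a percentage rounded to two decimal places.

Pablo reaches Selkirk along 3 paths.
Direct stake: 23% = 23%.
Via Nordquist → Sable: 85% × 50% × 77% = 32.725%.
Via Sable: 20% × 77% = 15.4%.
Total: 23% + 32.725% + 15.4% = 71.125%.
Rounded: 71.13%.

71.13%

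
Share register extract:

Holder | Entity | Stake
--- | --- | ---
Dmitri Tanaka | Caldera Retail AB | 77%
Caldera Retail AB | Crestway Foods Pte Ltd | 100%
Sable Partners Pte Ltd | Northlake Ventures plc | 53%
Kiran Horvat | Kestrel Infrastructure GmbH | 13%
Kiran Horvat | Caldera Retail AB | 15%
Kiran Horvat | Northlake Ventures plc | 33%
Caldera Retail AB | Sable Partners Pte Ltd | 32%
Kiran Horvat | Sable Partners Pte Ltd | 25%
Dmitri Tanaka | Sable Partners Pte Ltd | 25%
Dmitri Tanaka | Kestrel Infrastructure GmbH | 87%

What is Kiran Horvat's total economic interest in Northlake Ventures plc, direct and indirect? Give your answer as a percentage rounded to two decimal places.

Kiran reaches Northlake along 3 paths.
Via Sable: 25% × 53% = 13.25%.
Via Caldera → Sable: 15% × 32% × 53% = 2.544%.
Direct stake: 33% = 33%.
Total: 13.25% + 2.544% + 33% = 48.794%.
Rounded: 48.79%.

48.79%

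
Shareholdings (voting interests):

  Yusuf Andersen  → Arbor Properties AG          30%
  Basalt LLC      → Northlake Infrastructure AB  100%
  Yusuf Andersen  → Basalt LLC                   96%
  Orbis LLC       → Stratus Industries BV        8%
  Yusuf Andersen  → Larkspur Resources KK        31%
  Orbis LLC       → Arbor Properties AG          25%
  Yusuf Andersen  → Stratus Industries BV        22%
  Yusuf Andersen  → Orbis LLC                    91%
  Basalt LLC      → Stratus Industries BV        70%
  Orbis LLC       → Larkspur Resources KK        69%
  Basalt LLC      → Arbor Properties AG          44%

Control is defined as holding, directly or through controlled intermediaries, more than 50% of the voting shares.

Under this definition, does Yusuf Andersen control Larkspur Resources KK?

Yusuf holds 91% of Orbis, so Yusuf controls Orbis.
Yusuf and Orbis together hold 31% + 69% = 100% of Larkspur, so Yusuf controls Larkspur.

Yes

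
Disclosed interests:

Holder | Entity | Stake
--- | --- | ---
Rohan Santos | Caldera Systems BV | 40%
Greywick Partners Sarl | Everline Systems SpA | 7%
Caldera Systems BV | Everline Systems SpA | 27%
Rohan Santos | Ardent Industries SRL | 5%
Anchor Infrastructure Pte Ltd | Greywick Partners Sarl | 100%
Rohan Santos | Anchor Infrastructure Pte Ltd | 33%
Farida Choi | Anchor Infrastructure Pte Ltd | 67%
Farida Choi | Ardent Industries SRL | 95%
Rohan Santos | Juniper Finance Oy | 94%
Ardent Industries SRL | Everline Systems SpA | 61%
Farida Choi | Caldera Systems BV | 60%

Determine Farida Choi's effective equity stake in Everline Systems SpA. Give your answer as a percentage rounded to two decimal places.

Farida reaches Everline along 3 paths.
Via Anchor → Greywick: 67% × 100% × 7% = 4.69%.
Via Caldera: 60% × 27% = 16.2%.
Via Ardent: 95% × 61% = 57.95%.
Total: 4.69% + 16.2% + 57.95% = 78.84%.

78.84%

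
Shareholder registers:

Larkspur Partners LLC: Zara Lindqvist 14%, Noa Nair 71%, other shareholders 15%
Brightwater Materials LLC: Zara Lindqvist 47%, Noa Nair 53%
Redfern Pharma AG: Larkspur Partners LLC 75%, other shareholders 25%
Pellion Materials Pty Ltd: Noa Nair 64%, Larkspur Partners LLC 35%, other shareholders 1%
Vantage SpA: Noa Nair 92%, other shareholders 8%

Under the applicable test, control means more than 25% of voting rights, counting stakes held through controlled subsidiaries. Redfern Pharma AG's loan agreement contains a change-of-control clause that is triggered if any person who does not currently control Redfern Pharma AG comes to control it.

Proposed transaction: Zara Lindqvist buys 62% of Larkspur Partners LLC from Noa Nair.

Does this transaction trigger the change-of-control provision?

The purchase adds only to Zara's holdings (Noa's stake shrinks), so Zara is the only person who could newly come to control Redfern.
Zara holds 47% of Brightwater, so Zara controls Brightwater.
Neither Zara nor any entity Zara controls holds any voting interest in Redfern.
So before the transaction, Zara does not control Redfern.
After the purchase, Zara's direct stake in Larkspur rises to 14% + 62% = 76%, and Noa's stake falls to 9%.
Zara holds 76% of Larkspur, so Zara controls Larkspur.
Larkspur holds 75% of Redfern, so Zara controls Redfern.
Zara did not control Redfern before and does after, so the clause is triggered.

Yes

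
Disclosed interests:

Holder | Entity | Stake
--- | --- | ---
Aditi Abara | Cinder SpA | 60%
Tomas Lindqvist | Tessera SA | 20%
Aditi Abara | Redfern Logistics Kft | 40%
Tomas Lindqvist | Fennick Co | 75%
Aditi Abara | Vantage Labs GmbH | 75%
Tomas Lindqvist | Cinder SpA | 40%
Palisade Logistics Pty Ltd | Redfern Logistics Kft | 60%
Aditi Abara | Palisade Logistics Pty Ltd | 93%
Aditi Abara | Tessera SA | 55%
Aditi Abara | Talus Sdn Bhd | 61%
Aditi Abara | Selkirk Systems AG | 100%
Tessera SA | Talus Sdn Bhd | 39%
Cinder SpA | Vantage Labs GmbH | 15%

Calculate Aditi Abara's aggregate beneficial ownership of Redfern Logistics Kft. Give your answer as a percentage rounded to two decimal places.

95.80%

Aditi reaches Redfern along 2 paths.
Direct stake: 40% = 40%.
Via Palisade: 93% × 60% = 55.8%.
Total: 40% + 55.8% = 95.8%.
Rounded: 95.80%.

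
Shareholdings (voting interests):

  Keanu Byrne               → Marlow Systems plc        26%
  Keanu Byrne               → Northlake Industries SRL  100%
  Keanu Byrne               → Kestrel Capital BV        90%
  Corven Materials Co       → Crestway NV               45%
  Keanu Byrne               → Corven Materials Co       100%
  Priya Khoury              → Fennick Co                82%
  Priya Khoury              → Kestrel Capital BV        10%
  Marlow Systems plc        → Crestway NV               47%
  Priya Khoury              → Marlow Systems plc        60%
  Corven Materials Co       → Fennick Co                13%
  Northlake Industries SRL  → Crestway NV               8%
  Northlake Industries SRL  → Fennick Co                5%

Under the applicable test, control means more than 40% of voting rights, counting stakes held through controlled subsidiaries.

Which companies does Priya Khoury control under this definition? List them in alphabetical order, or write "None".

Priya holds 60% of Marlow, so Priya controls Marlow.
Priya holds 82% of Fennick, so Priya controls Fennick.
Marlow holds 47% of Crestway, so Priya controls Crestway.
No other company's threshold is met.

Crestway NV, Fennick Co, Marlow Systems plc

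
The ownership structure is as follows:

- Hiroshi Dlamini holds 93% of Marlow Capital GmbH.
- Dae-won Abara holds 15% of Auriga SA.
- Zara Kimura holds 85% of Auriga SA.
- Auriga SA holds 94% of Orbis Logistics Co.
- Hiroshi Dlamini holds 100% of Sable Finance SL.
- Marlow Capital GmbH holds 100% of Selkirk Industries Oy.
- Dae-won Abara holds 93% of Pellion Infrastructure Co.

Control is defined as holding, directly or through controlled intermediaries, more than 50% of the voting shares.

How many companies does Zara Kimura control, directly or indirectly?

2

Zara holds 85% of Auriga, so Zara controls Auriga.
Auriga holds 94% of Orbis, so Zara controls Orbis.
No other company's threshold is met.
Zara controls 2 companies.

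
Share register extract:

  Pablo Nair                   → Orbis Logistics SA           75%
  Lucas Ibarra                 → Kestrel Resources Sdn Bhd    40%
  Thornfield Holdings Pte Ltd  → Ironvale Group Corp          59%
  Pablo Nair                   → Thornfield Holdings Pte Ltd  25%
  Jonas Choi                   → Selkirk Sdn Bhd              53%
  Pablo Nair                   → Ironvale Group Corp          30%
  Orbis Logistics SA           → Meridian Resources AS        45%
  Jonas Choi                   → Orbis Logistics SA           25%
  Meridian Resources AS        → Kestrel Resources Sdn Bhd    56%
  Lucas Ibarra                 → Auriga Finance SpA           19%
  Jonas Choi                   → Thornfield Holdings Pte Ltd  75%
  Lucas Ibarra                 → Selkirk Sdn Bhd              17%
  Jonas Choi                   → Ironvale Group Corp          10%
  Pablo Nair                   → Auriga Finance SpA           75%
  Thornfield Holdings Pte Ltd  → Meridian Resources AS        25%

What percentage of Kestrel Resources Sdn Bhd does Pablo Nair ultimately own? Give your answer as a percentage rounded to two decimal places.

22.40%

Pablo reaches Kestrel along 2 paths.
Via Orbis → Meridian: 75% × 45% × 56% = 18.9%.
Via Thornfield → Meridian: 25% × 25% × 56% = 3.5%.
Total: 18.9% + 3.5% = 22.4%.
Rounded: 22.40%.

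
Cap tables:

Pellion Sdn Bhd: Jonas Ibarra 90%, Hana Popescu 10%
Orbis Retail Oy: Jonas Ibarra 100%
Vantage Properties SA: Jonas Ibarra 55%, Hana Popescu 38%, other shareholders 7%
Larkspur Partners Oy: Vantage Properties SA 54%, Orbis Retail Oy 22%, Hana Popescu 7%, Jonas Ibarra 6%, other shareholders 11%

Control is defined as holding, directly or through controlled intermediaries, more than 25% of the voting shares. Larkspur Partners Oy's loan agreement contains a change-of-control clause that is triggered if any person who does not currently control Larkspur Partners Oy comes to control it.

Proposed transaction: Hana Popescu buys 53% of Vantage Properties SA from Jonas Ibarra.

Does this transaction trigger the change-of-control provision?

The purchase adds only to Hana's holdings (Jonas's stake shrinks), so Hana is the only person who could newly come to control Larkspur.
Hana holds 38% of Vantage, so Hana controls Vantage.
Vantage and Hana together hold 54% + 7% = 61% of Larkspur, so Hana controls Larkspur.
So Hana already controls Larkspur before the transaction.
After the purchase, Hana's direct stake in Vantage rises to 38% + 53% = 91%, and Jonas's stake falls to 2%.
Hana controlled Larkspur already, so this is not a new person acquiring control; every other person's position is unchanged or reduced.
No new person acquires control, so the clause is not triggered.

No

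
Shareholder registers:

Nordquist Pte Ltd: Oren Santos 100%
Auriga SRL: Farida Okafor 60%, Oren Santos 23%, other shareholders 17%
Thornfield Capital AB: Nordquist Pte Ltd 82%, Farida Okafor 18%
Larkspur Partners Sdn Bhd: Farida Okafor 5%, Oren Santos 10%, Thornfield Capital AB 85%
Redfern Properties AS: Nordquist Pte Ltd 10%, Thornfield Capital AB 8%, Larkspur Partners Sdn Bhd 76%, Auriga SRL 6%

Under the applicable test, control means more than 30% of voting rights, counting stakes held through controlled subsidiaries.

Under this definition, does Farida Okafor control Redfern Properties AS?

No

Farida holds 60% of Auriga, so Farida controls Auriga.
In Redfern, Farida's side holds only 6%, not > 30%.
So Farida does not control Redfern.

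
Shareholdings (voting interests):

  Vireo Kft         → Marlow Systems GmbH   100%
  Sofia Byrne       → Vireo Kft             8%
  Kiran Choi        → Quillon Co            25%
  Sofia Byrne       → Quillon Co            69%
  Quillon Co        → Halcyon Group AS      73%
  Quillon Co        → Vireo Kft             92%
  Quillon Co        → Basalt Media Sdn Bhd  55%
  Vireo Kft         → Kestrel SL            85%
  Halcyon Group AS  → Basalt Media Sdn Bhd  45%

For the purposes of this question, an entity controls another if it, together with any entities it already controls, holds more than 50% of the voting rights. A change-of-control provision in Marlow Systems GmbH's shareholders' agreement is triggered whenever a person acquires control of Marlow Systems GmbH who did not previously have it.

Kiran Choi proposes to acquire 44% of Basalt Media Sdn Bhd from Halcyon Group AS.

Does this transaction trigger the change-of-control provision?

The purchase adds only to Kiran's holdings (Halcyon's stake shrinks), so Kiran is the only person who could newly come to control Marlow.
Kiran's largest direct stake is 25% in Quillon, which does not meet the threshold, so Kiran controls no company.
Neither Kiran nor any entity Kiran controls holds any voting interest in Marlow.
So before the transaction, Kiran does not control Marlow.
After the purchase, Kiran holds 44% of Basalt directly, and Halcyon's stake falls to 1%.
Kiran's side now holds 44% of Basalt, not > 50%, so Kiran still does not control Basalt.
After the transaction, neither Kiran nor any entity Kiran controls holds a voting interest in Marlow, so Kiran still does not control it.
No new person acquires control, so the clause is not triggered.

No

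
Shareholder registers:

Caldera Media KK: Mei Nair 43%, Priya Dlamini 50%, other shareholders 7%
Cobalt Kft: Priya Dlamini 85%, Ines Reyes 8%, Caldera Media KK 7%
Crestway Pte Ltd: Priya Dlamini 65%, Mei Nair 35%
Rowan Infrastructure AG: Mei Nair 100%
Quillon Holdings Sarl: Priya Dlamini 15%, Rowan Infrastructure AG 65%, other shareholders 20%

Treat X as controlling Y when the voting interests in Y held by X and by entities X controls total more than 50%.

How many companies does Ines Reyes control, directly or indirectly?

0

Ines's largest direct stake is 8% in Cobalt, which does not meet the threshold.
Ines controls 0 companies.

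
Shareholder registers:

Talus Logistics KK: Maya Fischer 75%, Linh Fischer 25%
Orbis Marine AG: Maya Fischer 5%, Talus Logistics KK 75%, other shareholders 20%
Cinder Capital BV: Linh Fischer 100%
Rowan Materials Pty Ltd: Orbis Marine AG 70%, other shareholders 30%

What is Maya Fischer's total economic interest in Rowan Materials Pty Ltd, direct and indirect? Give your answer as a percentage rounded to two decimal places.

42.88%

Maya reaches Rowan along 2 paths.
Via Orbis: 5% × 70% = 3.5%.
Via Talus → Orbis: 75% × 75% × 70% = 39.375%.
Total: 3.5% + 39.375% = 42.875%.
Rounded: 42.88%.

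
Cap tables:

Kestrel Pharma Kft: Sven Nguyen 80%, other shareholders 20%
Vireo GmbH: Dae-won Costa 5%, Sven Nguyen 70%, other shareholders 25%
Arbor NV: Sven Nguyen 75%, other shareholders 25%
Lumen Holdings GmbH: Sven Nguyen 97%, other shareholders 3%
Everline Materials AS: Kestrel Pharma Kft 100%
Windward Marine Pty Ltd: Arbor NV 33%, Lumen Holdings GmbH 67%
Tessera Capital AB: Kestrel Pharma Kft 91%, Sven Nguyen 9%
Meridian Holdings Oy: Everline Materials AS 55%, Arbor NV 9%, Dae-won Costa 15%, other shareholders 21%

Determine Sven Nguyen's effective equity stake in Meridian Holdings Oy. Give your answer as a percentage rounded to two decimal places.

Sven reaches Meridian along 2 paths.
Via Kestrel → Everline: 80% × 100% × 55% = 44%.
Via Arbor: 75% × 9% = 6.75%.
Total: 44% + 6.75% = 50.75%.

50.75%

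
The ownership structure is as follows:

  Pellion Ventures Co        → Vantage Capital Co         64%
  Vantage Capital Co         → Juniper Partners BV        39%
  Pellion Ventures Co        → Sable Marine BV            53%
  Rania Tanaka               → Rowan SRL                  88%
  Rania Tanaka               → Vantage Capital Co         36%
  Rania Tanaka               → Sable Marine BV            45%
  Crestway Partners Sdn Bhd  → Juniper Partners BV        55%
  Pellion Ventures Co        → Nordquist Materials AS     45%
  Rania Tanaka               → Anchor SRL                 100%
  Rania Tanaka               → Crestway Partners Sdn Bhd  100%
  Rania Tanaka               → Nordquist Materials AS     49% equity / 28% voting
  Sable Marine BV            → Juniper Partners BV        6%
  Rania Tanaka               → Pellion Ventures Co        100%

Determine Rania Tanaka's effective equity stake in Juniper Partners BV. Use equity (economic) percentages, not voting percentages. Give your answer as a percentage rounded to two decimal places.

Rania reaches Juniper along 5 paths.
Via Vantage: 36% × 39% = 14.04%.
Via Pellion → Vantage: 100% × 64% × 39% = 24.96%.
Via Crestway: 100% × 55% = 55%.
Via Sable: 45% × 6% = 2.7%.
Via Pellion → Sable: 100% × 53% × 6% = 3.18%.
Total: 14.04% + 24.96% + 55% + 2.7% + 3.18% = 99.88%.

99.88%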